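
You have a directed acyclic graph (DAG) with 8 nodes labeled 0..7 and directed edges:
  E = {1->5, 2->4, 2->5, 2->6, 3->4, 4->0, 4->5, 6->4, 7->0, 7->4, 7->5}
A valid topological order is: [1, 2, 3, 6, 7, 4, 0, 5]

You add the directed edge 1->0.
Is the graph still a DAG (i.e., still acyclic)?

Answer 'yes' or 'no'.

Answer: yes

Derivation:
Given toposort: [1, 2, 3, 6, 7, 4, 0, 5]
Position of 1: index 0; position of 0: index 6
New edge 1->0: forward
Forward edge: respects the existing order. Still a DAG, same toposort still valid.
Still a DAG? yes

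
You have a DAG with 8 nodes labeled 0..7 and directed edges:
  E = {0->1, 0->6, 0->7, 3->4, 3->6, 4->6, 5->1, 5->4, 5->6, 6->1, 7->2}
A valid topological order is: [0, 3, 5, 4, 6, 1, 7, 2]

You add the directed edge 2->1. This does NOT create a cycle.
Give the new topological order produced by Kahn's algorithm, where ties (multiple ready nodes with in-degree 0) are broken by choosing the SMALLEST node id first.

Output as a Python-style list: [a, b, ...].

Answer: [0, 3, 5, 4, 6, 7, 2, 1]

Derivation:
Old toposort: [0, 3, 5, 4, 6, 1, 7, 2]
Added edge: 2->1
Position of 2 (7) > position of 1 (5). Must reorder: 2 must now come before 1.
Run Kahn's algorithm (break ties by smallest node id):
  initial in-degrees: [0, 4, 1, 0, 2, 0, 4, 1]
  ready (indeg=0): [0, 3, 5]
  pop 0: indeg[1]->3; indeg[6]->3; indeg[7]->0 | ready=[3, 5, 7] | order so far=[0]
  pop 3: indeg[4]->1; indeg[6]->2 | ready=[5, 7] | order so far=[0, 3]
  pop 5: indeg[1]->2; indeg[4]->0; indeg[6]->1 | ready=[4, 7] | order so far=[0, 3, 5]
  pop 4: indeg[6]->0 | ready=[6, 7] | order so far=[0, 3, 5, 4]
  pop 6: indeg[1]->1 | ready=[7] | order so far=[0, 3, 5, 4, 6]
  pop 7: indeg[2]->0 | ready=[2] | order so far=[0, 3, 5, 4, 6, 7]
  pop 2: indeg[1]->0 | ready=[1] | order so far=[0, 3, 5, 4, 6, 7, 2]
  pop 1: no out-edges | ready=[] | order so far=[0, 3, 5, 4, 6, 7, 2, 1]
  Result: [0, 3, 5, 4, 6, 7, 2, 1]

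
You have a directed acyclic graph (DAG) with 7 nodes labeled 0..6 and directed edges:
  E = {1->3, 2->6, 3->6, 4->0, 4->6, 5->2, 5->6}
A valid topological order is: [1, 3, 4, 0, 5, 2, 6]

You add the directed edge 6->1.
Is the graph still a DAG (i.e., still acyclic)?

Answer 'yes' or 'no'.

Answer: no

Derivation:
Given toposort: [1, 3, 4, 0, 5, 2, 6]
Position of 6: index 6; position of 1: index 0
New edge 6->1: backward (u after v in old order)
Backward edge: old toposort is now invalid. Check if this creates a cycle.
Does 1 already reach 6? Reachable from 1: [1, 3, 6]. YES -> cycle!
Still a DAG? no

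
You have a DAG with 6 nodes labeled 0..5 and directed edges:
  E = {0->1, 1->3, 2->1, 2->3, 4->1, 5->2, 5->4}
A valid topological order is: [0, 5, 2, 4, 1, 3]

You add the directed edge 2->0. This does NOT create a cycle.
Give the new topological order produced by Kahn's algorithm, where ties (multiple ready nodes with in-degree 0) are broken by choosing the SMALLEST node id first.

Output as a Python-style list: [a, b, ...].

Answer: [5, 2, 0, 4, 1, 3]

Derivation:
Old toposort: [0, 5, 2, 4, 1, 3]
Added edge: 2->0
Position of 2 (2) > position of 0 (0). Must reorder: 2 must now come before 0.
Run Kahn's algorithm (break ties by smallest node id):
  initial in-degrees: [1, 3, 1, 2, 1, 0]
  ready (indeg=0): [5]
  pop 5: indeg[2]->0; indeg[4]->0 | ready=[2, 4] | order so far=[5]
  pop 2: indeg[0]->0; indeg[1]->2; indeg[3]->1 | ready=[0, 4] | order so far=[5, 2]
  pop 0: indeg[1]->1 | ready=[4] | order so far=[5, 2, 0]
  pop 4: indeg[1]->0 | ready=[1] | order so far=[5, 2, 0, 4]
  pop 1: indeg[3]->0 | ready=[3] | order so far=[5, 2, 0, 4, 1]
  pop 3: no out-edges | ready=[] | order so far=[5, 2, 0, 4, 1, 3]
  Result: [5, 2, 0, 4, 1, 3]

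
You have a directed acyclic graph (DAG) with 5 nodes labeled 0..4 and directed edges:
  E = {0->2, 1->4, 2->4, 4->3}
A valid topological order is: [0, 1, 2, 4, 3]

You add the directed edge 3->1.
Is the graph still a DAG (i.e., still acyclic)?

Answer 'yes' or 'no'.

Given toposort: [0, 1, 2, 4, 3]
Position of 3: index 4; position of 1: index 1
New edge 3->1: backward (u after v in old order)
Backward edge: old toposort is now invalid. Check if this creates a cycle.
Does 1 already reach 3? Reachable from 1: [1, 3, 4]. YES -> cycle!
Still a DAG? no

Answer: no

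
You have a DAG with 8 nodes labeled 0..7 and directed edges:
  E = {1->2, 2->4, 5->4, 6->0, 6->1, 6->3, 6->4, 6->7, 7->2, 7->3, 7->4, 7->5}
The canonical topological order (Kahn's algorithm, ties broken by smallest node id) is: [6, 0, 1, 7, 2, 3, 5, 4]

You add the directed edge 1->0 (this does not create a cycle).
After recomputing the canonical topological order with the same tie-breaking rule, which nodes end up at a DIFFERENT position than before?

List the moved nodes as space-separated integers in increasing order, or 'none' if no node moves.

Old toposort: [6, 0, 1, 7, 2, 3, 5, 4]
Added edge 1->0
Recompute Kahn (smallest-id tiebreak):
  initial in-degrees: [2, 1, 2, 2, 4, 1, 0, 1]
  ready (indeg=0): [6]
  pop 6: indeg[0]->1; indeg[1]->0; indeg[3]->1; indeg[4]->3; indeg[7]->0 | ready=[1, 7] | order so far=[6]
  pop 1: indeg[0]->0; indeg[2]->1 | ready=[0, 7] | order so far=[6, 1]
  pop 0: no out-edges | ready=[7] | order so far=[6, 1, 0]
  pop 7: indeg[2]->0; indeg[3]->0; indeg[4]->2; indeg[5]->0 | ready=[2, 3, 5] | order so far=[6, 1, 0, 7]
  pop 2: indeg[4]->1 | ready=[3, 5] | order so far=[6, 1, 0, 7, 2]
  pop 3: no out-edges | ready=[5] | order so far=[6, 1, 0, 7, 2, 3]
  pop 5: indeg[4]->0 | ready=[4] | order so far=[6, 1, 0, 7, 2, 3, 5]
  pop 4: no out-edges | ready=[] | order so far=[6, 1, 0, 7, 2, 3, 5, 4]
New canonical toposort: [6, 1, 0, 7, 2, 3, 5, 4]
Compare positions:
  Node 0: index 1 -> 2 (moved)
  Node 1: index 2 -> 1 (moved)
  Node 2: index 4 -> 4 (same)
  Node 3: index 5 -> 5 (same)
  Node 4: index 7 -> 7 (same)
  Node 5: index 6 -> 6 (same)
  Node 6: index 0 -> 0 (same)
  Node 7: index 3 -> 3 (same)
Nodes that changed position: 0 1

Answer: 0 1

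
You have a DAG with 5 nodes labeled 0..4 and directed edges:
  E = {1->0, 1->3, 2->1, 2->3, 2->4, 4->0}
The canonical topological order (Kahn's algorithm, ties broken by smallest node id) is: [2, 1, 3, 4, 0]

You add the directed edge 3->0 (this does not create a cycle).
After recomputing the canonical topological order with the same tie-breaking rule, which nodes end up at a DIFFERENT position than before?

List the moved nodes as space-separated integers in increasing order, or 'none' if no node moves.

Answer: none

Derivation:
Old toposort: [2, 1, 3, 4, 0]
Added edge 3->0
Recompute Kahn (smallest-id tiebreak):
  initial in-degrees: [3, 1, 0, 2, 1]
  ready (indeg=0): [2]
  pop 2: indeg[1]->0; indeg[3]->1; indeg[4]->0 | ready=[1, 4] | order so far=[2]
  pop 1: indeg[0]->2; indeg[3]->0 | ready=[3, 4] | order so far=[2, 1]
  pop 3: indeg[0]->1 | ready=[4] | order so far=[2, 1, 3]
  pop 4: indeg[0]->0 | ready=[0] | order so far=[2, 1, 3, 4]
  pop 0: no out-edges | ready=[] | order so far=[2, 1, 3, 4, 0]
New canonical toposort: [2, 1, 3, 4, 0]
Compare positions:
  Node 0: index 4 -> 4 (same)
  Node 1: index 1 -> 1 (same)
  Node 2: index 0 -> 0 (same)
  Node 3: index 2 -> 2 (same)
  Node 4: index 3 -> 3 (same)
Nodes that changed position: none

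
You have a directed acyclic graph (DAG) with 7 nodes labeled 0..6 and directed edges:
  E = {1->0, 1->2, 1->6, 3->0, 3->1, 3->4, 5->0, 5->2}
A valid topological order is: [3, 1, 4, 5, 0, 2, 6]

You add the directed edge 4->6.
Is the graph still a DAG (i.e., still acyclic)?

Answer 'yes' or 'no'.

Answer: yes

Derivation:
Given toposort: [3, 1, 4, 5, 0, 2, 6]
Position of 4: index 2; position of 6: index 6
New edge 4->6: forward
Forward edge: respects the existing order. Still a DAG, same toposort still valid.
Still a DAG? yes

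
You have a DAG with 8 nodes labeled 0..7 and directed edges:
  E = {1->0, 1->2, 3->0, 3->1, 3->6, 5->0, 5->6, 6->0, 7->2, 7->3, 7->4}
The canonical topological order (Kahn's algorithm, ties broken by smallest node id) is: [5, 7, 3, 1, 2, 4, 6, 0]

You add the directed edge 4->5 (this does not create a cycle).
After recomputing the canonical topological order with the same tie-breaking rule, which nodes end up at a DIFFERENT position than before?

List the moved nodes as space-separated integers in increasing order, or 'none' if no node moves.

Old toposort: [5, 7, 3, 1, 2, 4, 6, 0]
Added edge 4->5
Recompute Kahn (smallest-id tiebreak):
  initial in-degrees: [4, 1, 2, 1, 1, 1, 2, 0]
  ready (indeg=0): [7]
  pop 7: indeg[2]->1; indeg[3]->0; indeg[4]->0 | ready=[3, 4] | order so far=[7]
  pop 3: indeg[0]->3; indeg[1]->0; indeg[6]->1 | ready=[1, 4] | order so far=[7, 3]
  pop 1: indeg[0]->2; indeg[2]->0 | ready=[2, 4] | order so far=[7, 3, 1]
  pop 2: no out-edges | ready=[4] | order so far=[7, 3, 1, 2]
  pop 4: indeg[5]->0 | ready=[5] | order so far=[7, 3, 1, 2, 4]
  pop 5: indeg[0]->1; indeg[6]->0 | ready=[6] | order so far=[7, 3, 1, 2, 4, 5]
  pop 6: indeg[0]->0 | ready=[0] | order so far=[7, 3, 1, 2, 4, 5, 6]
  pop 0: no out-edges | ready=[] | order so far=[7, 3, 1, 2, 4, 5, 6, 0]
New canonical toposort: [7, 3, 1, 2, 4, 5, 6, 0]
Compare positions:
  Node 0: index 7 -> 7 (same)
  Node 1: index 3 -> 2 (moved)
  Node 2: index 4 -> 3 (moved)
  Node 3: index 2 -> 1 (moved)
  Node 4: index 5 -> 4 (moved)
  Node 5: index 0 -> 5 (moved)
  Node 6: index 6 -> 6 (same)
  Node 7: index 1 -> 0 (moved)
Nodes that changed position: 1 2 3 4 5 7

Answer: 1 2 3 4 5 7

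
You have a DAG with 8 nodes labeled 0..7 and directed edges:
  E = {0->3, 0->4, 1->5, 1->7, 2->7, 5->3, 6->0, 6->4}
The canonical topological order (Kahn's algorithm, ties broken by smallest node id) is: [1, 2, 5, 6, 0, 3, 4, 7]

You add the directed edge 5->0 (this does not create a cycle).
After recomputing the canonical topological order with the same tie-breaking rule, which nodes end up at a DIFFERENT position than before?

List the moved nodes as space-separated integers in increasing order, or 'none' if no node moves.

Old toposort: [1, 2, 5, 6, 0, 3, 4, 7]
Added edge 5->0
Recompute Kahn (smallest-id tiebreak):
  initial in-degrees: [2, 0, 0, 2, 2, 1, 0, 2]
  ready (indeg=0): [1, 2, 6]
  pop 1: indeg[5]->0; indeg[7]->1 | ready=[2, 5, 6] | order so far=[1]
  pop 2: indeg[7]->0 | ready=[5, 6, 7] | order so far=[1, 2]
  pop 5: indeg[0]->1; indeg[3]->1 | ready=[6, 7] | order so far=[1, 2, 5]
  pop 6: indeg[0]->0; indeg[4]->1 | ready=[0, 7] | order so far=[1, 2, 5, 6]
  pop 0: indeg[3]->0; indeg[4]->0 | ready=[3, 4, 7] | order so far=[1, 2, 5, 6, 0]
  pop 3: no out-edges | ready=[4, 7] | order so far=[1, 2, 5, 6, 0, 3]
  pop 4: no out-edges | ready=[7] | order so far=[1, 2, 5, 6, 0, 3, 4]
  pop 7: no out-edges | ready=[] | order so far=[1, 2, 5, 6, 0, 3, 4, 7]
New canonical toposort: [1, 2, 5, 6, 0, 3, 4, 7]
Compare positions:
  Node 0: index 4 -> 4 (same)
  Node 1: index 0 -> 0 (same)
  Node 2: index 1 -> 1 (same)
  Node 3: index 5 -> 5 (same)
  Node 4: index 6 -> 6 (same)
  Node 5: index 2 -> 2 (same)
  Node 6: index 3 -> 3 (same)
  Node 7: index 7 -> 7 (same)
Nodes that changed position: none

Answer: none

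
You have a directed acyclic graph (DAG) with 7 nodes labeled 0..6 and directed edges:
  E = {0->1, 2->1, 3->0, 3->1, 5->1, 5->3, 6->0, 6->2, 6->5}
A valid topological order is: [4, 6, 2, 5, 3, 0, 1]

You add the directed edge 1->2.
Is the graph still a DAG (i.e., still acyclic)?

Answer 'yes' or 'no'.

Answer: no

Derivation:
Given toposort: [4, 6, 2, 5, 3, 0, 1]
Position of 1: index 6; position of 2: index 2
New edge 1->2: backward (u after v in old order)
Backward edge: old toposort is now invalid. Check if this creates a cycle.
Does 2 already reach 1? Reachable from 2: [1, 2]. YES -> cycle!
Still a DAG? no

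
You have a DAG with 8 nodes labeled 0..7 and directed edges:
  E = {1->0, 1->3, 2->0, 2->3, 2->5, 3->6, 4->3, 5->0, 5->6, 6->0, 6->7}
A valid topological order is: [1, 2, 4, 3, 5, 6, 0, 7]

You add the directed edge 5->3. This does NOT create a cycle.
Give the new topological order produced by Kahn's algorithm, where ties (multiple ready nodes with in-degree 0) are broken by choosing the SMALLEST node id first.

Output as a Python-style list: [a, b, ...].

Old toposort: [1, 2, 4, 3, 5, 6, 0, 7]
Added edge: 5->3
Position of 5 (4) > position of 3 (3). Must reorder: 5 must now come before 3.
Run Kahn's algorithm (break ties by smallest node id):
  initial in-degrees: [4, 0, 0, 4, 0, 1, 2, 1]
  ready (indeg=0): [1, 2, 4]
  pop 1: indeg[0]->3; indeg[3]->3 | ready=[2, 4] | order so far=[1]
  pop 2: indeg[0]->2; indeg[3]->2; indeg[5]->0 | ready=[4, 5] | order so far=[1, 2]
  pop 4: indeg[3]->1 | ready=[5] | order so far=[1, 2, 4]
  pop 5: indeg[0]->1; indeg[3]->0; indeg[6]->1 | ready=[3] | order so far=[1, 2, 4, 5]
  pop 3: indeg[6]->0 | ready=[6] | order so far=[1, 2, 4, 5, 3]
  pop 6: indeg[0]->0; indeg[7]->0 | ready=[0, 7] | order so far=[1, 2, 4, 5, 3, 6]
  pop 0: no out-edges | ready=[7] | order so far=[1, 2, 4, 5, 3, 6, 0]
  pop 7: no out-edges | ready=[] | order so far=[1, 2, 4, 5, 3, 6, 0, 7]
  Result: [1, 2, 4, 5, 3, 6, 0, 7]

Answer: [1, 2, 4, 5, 3, 6, 0, 7]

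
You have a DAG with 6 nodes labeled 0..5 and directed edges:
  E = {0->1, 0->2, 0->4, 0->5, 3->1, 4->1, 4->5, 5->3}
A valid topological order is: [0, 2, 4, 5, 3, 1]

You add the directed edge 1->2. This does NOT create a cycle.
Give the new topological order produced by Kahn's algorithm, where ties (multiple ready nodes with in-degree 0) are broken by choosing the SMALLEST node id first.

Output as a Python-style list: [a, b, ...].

Answer: [0, 4, 5, 3, 1, 2]

Derivation:
Old toposort: [0, 2, 4, 5, 3, 1]
Added edge: 1->2
Position of 1 (5) > position of 2 (1). Must reorder: 1 must now come before 2.
Run Kahn's algorithm (break ties by smallest node id):
  initial in-degrees: [0, 3, 2, 1, 1, 2]
  ready (indeg=0): [0]
  pop 0: indeg[1]->2; indeg[2]->1; indeg[4]->0; indeg[5]->1 | ready=[4] | order so far=[0]
  pop 4: indeg[1]->1; indeg[5]->0 | ready=[5] | order so far=[0, 4]
  pop 5: indeg[3]->0 | ready=[3] | order so far=[0, 4, 5]
  pop 3: indeg[1]->0 | ready=[1] | order so far=[0, 4, 5, 3]
  pop 1: indeg[2]->0 | ready=[2] | order so far=[0, 4, 5, 3, 1]
  pop 2: no out-edges | ready=[] | order so far=[0, 4, 5, 3, 1, 2]
  Result: [0, 4, 5, 3, 1, 2]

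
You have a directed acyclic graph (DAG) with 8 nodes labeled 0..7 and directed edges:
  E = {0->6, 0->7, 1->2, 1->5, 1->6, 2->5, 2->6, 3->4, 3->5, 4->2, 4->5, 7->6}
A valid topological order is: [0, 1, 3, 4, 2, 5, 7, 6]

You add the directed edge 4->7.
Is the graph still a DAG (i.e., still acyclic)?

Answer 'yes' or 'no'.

Answer: yes

Derivation:
Given toposort: [0, 1, 3, 4, 2, 5, 7, 6]
Position of 4: index 3; position of 7: index 6
New edge 4->7: forward
Forward edge: respects the existing order. Still a DAG, same toposort still valid.
Still a DAG? yes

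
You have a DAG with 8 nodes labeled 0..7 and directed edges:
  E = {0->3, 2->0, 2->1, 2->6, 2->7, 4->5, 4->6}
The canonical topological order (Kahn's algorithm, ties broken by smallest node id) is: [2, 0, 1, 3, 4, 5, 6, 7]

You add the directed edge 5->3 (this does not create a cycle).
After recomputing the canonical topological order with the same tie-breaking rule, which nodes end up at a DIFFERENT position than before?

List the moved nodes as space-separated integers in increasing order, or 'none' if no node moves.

Old toposort: [2, 0, 1, 3, 4, 5, 6, 7]
Added edge 5->3
Recompute Kahn (smallest-id tiebreak):
  initial in-degrees: [1, 1, 0, 2, 0, 1, 2, 1]
  ready (indeg=0): [2, 4]
  pop 2: indeg[0]->0; indeg[1]->0; indeg[6]->1; indeg[7]->0 | ready=[0, 1, 4, 7] | order so far=[2]
  pop 0: indeg[3]->1 | ready=[1, 4, 7] | order so far=[2, 0]
  pop 1: no out-edges | ready=[4, 7] | order so far=[2, 0, 1]
  pop 4: indeg[5]->0; indeg[6]->0 | ready=[5, 6, 7] | order so far=[2, 0, 1, 4]
  pop 5: indeg[3]->0 | ready=[3, 6, 7] | order so far=[2, 0, 1, 4, 5]
  pop 3: no out-edges | ready=[6, 7] | order so far=[2, 0, 1, 4, 5, 3]
  pop 6: no out-edges | ready=[7] | order so far=[2, 0, 1, 4, 5, 3, 6]
  pop 7: no out-edges | ready=[] | order so far=[2, 0, 1, 4, 5, 3, 6, 7]
New canonical toposort: [2, 0, 1, 4, 5, 3, 6, 7]
Compare positions:
  Node 0: index 1 -> 1 (same)
  Node 1: index 2 -> 2 (same)
  Node 2: index 0 -> 0 (same)
  Node 3: index 3 -> 5 (moved)
  Node 4: index 4 -> 3 (moved)
  Node 5: index 5 -> 4 (moved)
  Node 6: index 6 -> 6 (same)
  Node 7: index 7 -> 7 (same)
Nodes that changed position: 3 4 5

Answer: 3 4 5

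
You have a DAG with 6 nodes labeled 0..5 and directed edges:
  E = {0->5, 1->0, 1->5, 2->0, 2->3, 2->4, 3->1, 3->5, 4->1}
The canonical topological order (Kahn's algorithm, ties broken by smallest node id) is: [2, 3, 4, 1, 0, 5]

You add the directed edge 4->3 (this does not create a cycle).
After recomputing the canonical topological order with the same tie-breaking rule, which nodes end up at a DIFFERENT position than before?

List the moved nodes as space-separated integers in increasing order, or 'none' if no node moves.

Answer: 3 4

Derivation:
Old toposort: [2, 3, 4, 1, 0, 5]
Added edge 4->3
Recompute Kahn (smallest-id tiebreak):
  initial in-degrees: [2, 2, 0, 2, 1, 3]
  ready (indeg=0): [2]
  pop 2: indeg[0]->1; indeg[3]->1; indeg[4]->0 | ready=[4] | order so far=[2]
  pop 4: indeg[1]->1; indeg[3]->0 | ready=[3] | order so far=[2, 4]
  pop 3: indeg[1]->0; indeg[5]->2 | ready=[1] | order so far=[2, 4, 3]
  pop 1: indeg[0]->0; indeg[5]->1 | ready=[0] | order so far=[2, 4, 3, 1]
  pop 0: indeg[5]->0 | ready=[5] | order so far=[2, 4, 3, 1, 0]
  pop 5: no out-edges | ready=[] | order so far=[2, 4, 3, 1, 0, 5]
New canonical toposort: [2, 4, 3, 1, 0, 5]
Compare positions:
  Node 0: index 4 -> 4 (same)
  Node 1: index 3 -> 3 (same)
  Node 2: index 0 -> 0 (same)
  Node 3: index 1 -> 2 (moved)
  Node 4: index 2 -> 1 (moved)
  Node 5: index 5 -> 5 (same)
Nodes that changed position: 3 4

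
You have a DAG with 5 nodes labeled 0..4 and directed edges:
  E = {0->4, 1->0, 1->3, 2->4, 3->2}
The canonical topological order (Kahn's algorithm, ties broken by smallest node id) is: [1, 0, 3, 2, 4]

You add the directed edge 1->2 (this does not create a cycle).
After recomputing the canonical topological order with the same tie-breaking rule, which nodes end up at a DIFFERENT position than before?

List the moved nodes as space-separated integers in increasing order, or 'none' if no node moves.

Answer: none

Derivation:
Old toposort: [1, 0, 3, 2, 4]
Added edge 1->2
Recompute Kahn (smallest-id tiebreak):
  initial in-degrees: [1, 0, 2, 1, 2]
  ready (indeg=0): [1]
  pop 1: indeg[0]->0; indeg[2]->1; indeg[3]->0 | ready=[0, 3] | order so far=[1]
  pop 0: indeg[4]->1 | ready=[3] | order so far=[1, 0]
  pop 3: indeg[2]->0 | ready=[2] | order so far=[1, 0, 3]
  pop 2: indeg[4]->0 | ready=[4] | order so far=[1, 0, 3, 2]
  pop 4: no out-edges | ready=[] | order so far=[1, 0, 3, 2, 4]
New canonical toposort: [1, 0, 3, 2, 4]
Compare positions:
  Node 0: index 1 -> 1 (same)
  Node 1: index 0 -> 0 (same)
  Node 2: index 3 -> 3 (same)
  Node 3: index 2 -> 2 (same)
  Node 4: index 4 -> 4 (same)
Nodes that changed position: none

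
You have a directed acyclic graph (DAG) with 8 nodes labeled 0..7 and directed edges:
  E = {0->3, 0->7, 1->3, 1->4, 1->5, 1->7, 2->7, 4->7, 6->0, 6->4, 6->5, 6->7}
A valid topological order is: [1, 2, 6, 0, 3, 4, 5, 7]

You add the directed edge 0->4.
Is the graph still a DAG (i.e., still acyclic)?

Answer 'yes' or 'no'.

Given toposort: [1, 2, 6, 0, 3, 4, 5, 7]
Position of 0: index 3; position of 4: index 5
New edge 0->4: forward
Forward edge: respects the existing order. Still a DAG, same toposort still valid.
Still a DAG? yes

Answer: yes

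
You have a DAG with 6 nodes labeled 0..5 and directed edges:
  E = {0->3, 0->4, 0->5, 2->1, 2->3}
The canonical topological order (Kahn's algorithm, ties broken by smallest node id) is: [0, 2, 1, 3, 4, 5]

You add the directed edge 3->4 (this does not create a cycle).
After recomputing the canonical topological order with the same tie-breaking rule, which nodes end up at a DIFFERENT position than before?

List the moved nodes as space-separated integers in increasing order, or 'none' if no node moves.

Old toposort: [0, 2, 1, 3, 4, 5]
Added edge 3->4
Recompute Kahn (smallest-id tiebreak):
  initial in-degrees: [0, 1, 0, 2, 2, 1]
  ready (indeg=0): [0, 2]
  pop 0: indeg[3]->1; indeg[4]->1; indeg[5]->0 | ready=[2, 5] | order so far=[0]
  pop 2: indeg[1]->0; indeg[3]->0 | ready=[1, 3, 5] | order so far=[0, 2]
  pop 1: no out-edges | ready=[3, 5] | order so far=[0, 2, 1]
  pop 3: indeg[4]->0 | ready=[4, 5] | order so far=[0, 2, 1, 3]
  pop 4: no out-edges | ready=[5] | order so far=[0, 2, 1, 3, 4]
  pop 5: no out-edges | ready=[] | order so far=[0, 2, 1, 3, 4, 5]
New canonical toposort: [0, 2, 1, 3, 4, 5]
Compare positions:
  Node 0: index 0 -> 0 (same)
  Node 1: index 2 -> 2 (same)
  Node 2: index 1 -> 1 (same)
  Node 3: index 3 -> 3 (same)
  Node 4: index 4 -> 4 (same)
  Node 5: index 5 -> 5 (same)
Nodes that changed position: none

Answer: none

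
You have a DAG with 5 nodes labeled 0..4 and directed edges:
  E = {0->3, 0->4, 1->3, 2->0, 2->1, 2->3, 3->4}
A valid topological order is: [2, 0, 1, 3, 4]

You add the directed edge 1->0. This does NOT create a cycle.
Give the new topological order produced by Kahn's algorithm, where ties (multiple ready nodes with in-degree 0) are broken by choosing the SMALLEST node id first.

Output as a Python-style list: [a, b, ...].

Answer: [2, 1, 0, 3, 4]

Derivation:
Old toposort: [2, 0, 1, 3, 4]
Added edge: 1->0
Position of 1 (2) > position of 0 (1). Must reorder: 1 must now come before 0.
Run Kahn's algorithm (break ties by smallest node id):
  initial in-degrees: [2, 1, 0, 3, 2]
  ready (indeg=0): [2]
  pop 2: indeg[0]->1; indeg[1]->0; indeg[3]->2 | ready=[1] | order so far=[2]
  pop 1: indeg[0]->0; indeg[3]->1 | ready=[0] | order so far=[2, 1]
  pop 0: indeg[3]->0; indeg[4]->1 | ready=[3] | order so far=[2, 1, 0]
  pop 3: indeg[4]->0 | ready=[4] | order so far=[2, 1, 0, 3]
  pop 4: no out-edges | ready=[] | order so far=[2, 1, 0, 3, 4]
  Result: [2, 1, 0, 3, 4]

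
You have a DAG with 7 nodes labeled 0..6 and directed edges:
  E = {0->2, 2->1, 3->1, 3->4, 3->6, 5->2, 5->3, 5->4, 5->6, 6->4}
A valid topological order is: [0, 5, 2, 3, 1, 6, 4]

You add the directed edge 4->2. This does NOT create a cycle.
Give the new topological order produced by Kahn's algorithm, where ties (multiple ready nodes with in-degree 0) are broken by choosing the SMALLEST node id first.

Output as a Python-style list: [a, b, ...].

Old toposort: [0, 5, 2, 3, 1, 6, 4]
Added edge: 4->2
Position of 4 (6) > position of 2 (2). Must reorder: 4 must now come before 2.
Run Kahn's algorithm (break ties by smallest node id):
  initial in-degrees: [0, 2, 3, 1, 3, 0, 2]
  ready (indeg=0): [0, 5]
  pop 0: indeg[2]->2 | ready=[5] | order so far=[0]
  pop 5: indeg[2]->1; indeg[3]->0; indeg[4]->2; indeg[6]->1 | ready=[3] | order so far=[0, 5]
  pop 3: indeg[1]->1; indeg[4]->1; indeg[6]->0 | ready=[6] | order so far=[0, 5, 3]
  pop 6: indeg[4]->0 | ready=[4] | order so far=[0, 5, 3, 6]
  pop 4: indeg[2]->0 | ready=[2] | order so far=[0, 5, 3, 6, 4]
  pop 2: indeg[1]->0 | ready=[1] | order so far=[0, 5, 3, 6, 4, 2]
  pop 1: no out-edges | ready=[] | order so far=[0, 5, 3, 6, 4, 2, 1]
  Result: [0, 5, 3, 6, 4, 2, 1]

Answer: [0, 5, 3, 6, 4, 2, 1]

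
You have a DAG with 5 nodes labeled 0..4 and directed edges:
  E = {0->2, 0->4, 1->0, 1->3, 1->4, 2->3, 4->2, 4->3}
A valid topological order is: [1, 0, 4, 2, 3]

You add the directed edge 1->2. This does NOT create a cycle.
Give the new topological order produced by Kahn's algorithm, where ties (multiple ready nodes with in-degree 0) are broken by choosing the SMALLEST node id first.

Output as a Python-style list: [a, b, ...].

Answer: [1, 0, 4, 2, 3]

Derivation:
Old toposort: [1, 0, 4, 2, 3]
Added edge: 1->2
Position of 1 (0) < position of 2 (3). Old order still valid.
Run Kahn's algorithm (break ties by smallest node id):
  initial in-degrees: [1, 0, 3, 3, 2]
  ready (indeg=0): [1]
  pop 1: indeg[0]->0; indeg[2]->2; indeg[3]->2; indeg[4]->1 | ready=[0] | order so far=[1]
  pop 0: indeg[2]->1; indeg[4]->0 | ready=[4] | order so far=[1, 0]
  pop 4: indeg[2]->0; indeg[3]->1 | ready=[2] | order so far=[1, 0, 4]
  pop 2: indeg[3]->0 | ready=[3] | order so far=[1, 0, 4, 2]
  pop 3: no out-edges | ready=[] | order so far=[1, 0, 4, 2, 3]
  Result: [1, 0, 4, 2, 3]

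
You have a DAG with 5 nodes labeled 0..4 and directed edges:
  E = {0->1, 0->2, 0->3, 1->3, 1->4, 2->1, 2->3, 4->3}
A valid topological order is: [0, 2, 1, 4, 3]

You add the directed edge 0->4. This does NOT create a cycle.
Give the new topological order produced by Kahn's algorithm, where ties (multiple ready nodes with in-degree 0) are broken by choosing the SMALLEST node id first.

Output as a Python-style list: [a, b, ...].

Answer: [0, 2, 1, 4, 3]

Derivation:
Old toposort: [0, 2, 1, 4, 3]
Added edge: 0->4
Position of 0 (0) < position of 4 (3). Old order still valid.
Run Kahn's algorithm (break ties by smallest node id):
  initial in-degrees: [0, 2, 1, 4, 2]
  ready (indeg=0): [0]
  pop 0: indeg[1]->1; indeg[2]->0; indeg[3]->3; indeg[4]->1 | ready=[2] | order so far=[0]
  pop 2: indeg[1]->0; indeg[3]->2 | ready=[1] | order so far=[0, 2]
  pop 1: indeg[3]->1; indeg[4]->0 | ready=[4] | order so far=[0, 2, 1]
  pop 4: indeg[3]->0 | ready=[3] | order so far=[0, 2, 1, 4]
  pop 3: no out-edges | ready=[] | order so far=[0, 2, 1, 4, 3]
  Result: [0, 2, 1, 4, 3]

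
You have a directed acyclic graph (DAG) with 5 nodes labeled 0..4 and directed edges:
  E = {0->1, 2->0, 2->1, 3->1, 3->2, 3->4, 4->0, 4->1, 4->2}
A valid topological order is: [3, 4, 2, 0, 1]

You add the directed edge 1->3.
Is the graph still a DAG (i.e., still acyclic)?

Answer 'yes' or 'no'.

Given toposort: [3, 4, 2, 0, 1]
Position of 1: index 4; position of 3: index 0
New edge 1->3: backward (u after v in old order)
Backward edge: old toposort is now invalid. Check if this creates a cycle.
Does 3 already reach 1? Reachable from 3: [0, 1, 2, 3, 4]. YES -> cycle!
Still a DAG? no

Answer: no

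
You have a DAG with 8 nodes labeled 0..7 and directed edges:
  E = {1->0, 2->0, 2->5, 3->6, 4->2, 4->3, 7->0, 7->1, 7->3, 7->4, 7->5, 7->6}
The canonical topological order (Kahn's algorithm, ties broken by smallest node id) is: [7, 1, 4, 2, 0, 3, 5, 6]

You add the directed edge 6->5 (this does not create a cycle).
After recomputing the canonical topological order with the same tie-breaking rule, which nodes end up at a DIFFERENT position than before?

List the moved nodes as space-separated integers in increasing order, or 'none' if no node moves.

Answer: 5 6

Derivation:
Old toposort: [7, 1, 4, 2, 0, 3, 5, 6]
Added edge 6->5
Recompute Kahn (smallest-id tiebreak):
  initial in-degrees: [3, 1, 1, 2, 1, 3, 2, 0]
  ready (indeg=0): [7]
  pop 7: indeg[0]->2; indeg[1]->0; indeg[3]->1; indeg[4]->0; indeg[5]->2; indeg[6]->1 | ready=[1, 4] | order so far=[7]
  pop 1: indeg[0]->1 | ready=[4] | order so far=[7, 1]
  pop 4: indeg[2]->0; indeg[3]->0 | ready=[2, 3] | order so far=[7, 1, 4]
  pop 2: indeg[0]->0; indeg[5]->1 | ready=[0, 3] | order so far=[7, 1, 4, 2]
  pop 0: no out-edges | ready=[3] | order so far=[7, 1, 4, 2, 0]
  pop 3: indeg[6]->0 | ready=[6] | order so far=[7, 1, 4, 2, 0, 3]
  pop 6: indeg[5]->0 | ready=[5] | order so far=[7, 1, 4, 2, 0, 3, 6]
  pop 5: no out-edges | ready=[] | order so far=[7, 1, 4, 2, 0, 3, 6, 5]
New canonical toposort: [7, 1, 4, 2, 0, 3, 6, 5]
Compare positions:
  Node 0: index 4 -> 4 (same)
  Node 1: index 1 -> 1 (same)
  Node 2: index 3 -> 3 (same)
  Node 3: index 5 -> 5 (same)
  Node 4: index 2 -> 2 (same)
  Node 5: index 6 -> 7 (moved)
  Node 6: index 7 -> 6 (moved)
  Node 7: index 0 -> 0 (same)
Nodes that changed position: 5 6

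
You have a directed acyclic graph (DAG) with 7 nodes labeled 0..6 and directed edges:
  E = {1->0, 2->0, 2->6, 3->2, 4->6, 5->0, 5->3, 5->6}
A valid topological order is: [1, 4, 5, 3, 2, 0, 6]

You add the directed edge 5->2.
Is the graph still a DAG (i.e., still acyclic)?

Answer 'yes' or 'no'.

Answer: yes

Derivation:
Given toposort: [1, 4, 5, 3, 2, 0, 6]
Position of 5: index 2; position of 2: index 4
New edge 5->2: forward
Forward edge: respects the existing order. Still a DAG, same toposort still valid.
Still a DAG? yes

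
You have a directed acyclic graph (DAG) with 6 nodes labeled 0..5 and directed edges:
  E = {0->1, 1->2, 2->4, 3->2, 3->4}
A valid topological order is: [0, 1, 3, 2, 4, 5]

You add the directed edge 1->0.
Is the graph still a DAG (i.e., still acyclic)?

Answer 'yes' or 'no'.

Given toposort: [0, 1, 3, 2, 4, 5]
Position of 1: index 1; position of 0: index 0
New edge 1->0: backward (u after v in old order)
Backward edge: old toposort is now invalid. Check if this creates a cycle.
Does 0 already reach 1? Reachable from 0: [0, 1, 2, 4]. YES -> cycle!
Still a DAG? no

Answer: no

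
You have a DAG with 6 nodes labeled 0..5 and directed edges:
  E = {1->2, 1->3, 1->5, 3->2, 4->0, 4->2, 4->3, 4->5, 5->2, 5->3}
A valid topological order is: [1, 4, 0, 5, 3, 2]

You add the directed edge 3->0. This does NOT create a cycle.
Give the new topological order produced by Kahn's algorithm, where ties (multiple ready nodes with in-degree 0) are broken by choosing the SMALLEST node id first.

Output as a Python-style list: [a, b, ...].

Answer: [1, 4, 5, 3, 0, 2]

Derivation:
Old toposort: [1, 4, 0, 5, 3, 2]
Added edge: 3->0
Position of 3 (4) > position of 0 (2). Must reorder: 3 must now come before 0.
Run Kahn's algorithm (break ties by smallest node id):
  initial in-degrees: [2, 0, 4, 3, 0, 2]
  ready (indeg=0): [1, 4]
  pop 1: indeg[2]->3; indeg[3]->2; indeg[5]->1 | ready=[4] | order so far=[1]
  pop 4: indeg[0]->1; indeg[2]->2; indeg[3]->1; indeg[5]->0 | ready=[5] | order so far=[1, 4]
  pop 5: indeg[2]->1; indeg[3]->0 | ready=[3] | order so far=[1, 4, 5]
  pop 3: indeg[0]->0; indeg[2]->0 | ready=[0, 2] | order so far=[1, 4, 5, 3]
  pop 0: no out-edges | ready=[2] | order so far=[1, 4, 5, 3, 0]
  pop 2: no out-edges | ready=[] | order so far=[1, 4, 5, 3, 0, 2]
  Result: [1, 4, 5, 3, 0, 2]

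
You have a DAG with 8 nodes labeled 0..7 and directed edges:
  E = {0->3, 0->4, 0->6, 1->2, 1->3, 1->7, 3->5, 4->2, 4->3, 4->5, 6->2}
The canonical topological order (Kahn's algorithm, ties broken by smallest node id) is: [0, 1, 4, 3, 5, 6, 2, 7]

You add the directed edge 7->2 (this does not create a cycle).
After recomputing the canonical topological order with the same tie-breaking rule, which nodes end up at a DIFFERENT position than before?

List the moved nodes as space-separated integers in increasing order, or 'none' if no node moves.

Old toposort: [0, 1, 4, 3, 5, 6, 2, 7]
Added edge 7->2
Recompute Kahn (smallest-id tiebreak):
  initial in-degrees: [0, 0, 4, 3, 1, 2, 1, 1]
  ready (indeg=0): [0, 1]
  pop 0: indeg[3]->2; indeg[4]->0; indeg[6]->0 | ready=[1, 4, 6] | order so far=[0]
  pop 1: indeg[2]->3; indeg[3]->1; indeg[7]->0 | ready=[4, 6, 7] | order so far=[0, 1]
  pop 4: indeg[2]->2; indeg[3]->0; indeg[5]->1 | ready=[3, 6, 7] | order so far=[0, 1, 4]
  pop 3: indeg[5]->0 | ready=[5, 6, 7] | order so far=[0, 1, 4, 3]
  pop 5: no out-edges | ready=[6, 7] | order so far=[0, 1, 4, 3, 5]
  pop 6: indeg[2]->1 | ready=[7] | order so far=[0, 1, 4, 3, 5, 6]
  pop 7: indeg[2]->0 | ready=[2] | order so far=[0, 1, 4, 3, 5, 6, 7]
  pop 2: no out-edges | ready=[] | order so far=[0, 1, 4, 3, 5, 6, 7, 2]
New canonical toposort: [0, 1, 4, 3, 5, 6, 7, 2]
Compare positions:
  Node 0: index 0 -> 0 (same)
  Node 1: index 1 -> 1 (same)
  Node 2: index 6 -> 7 (moved)
  Node 3: index 3 -> 3 (same)
  Node 4: index 2 -> 2 (same)
  Node 5: index 4 -> 4 (same)
  Node 6: index 5 -> 5 (same)
  Node 7: index 7 -> 6 (moved)
Nodes that changed position: 2 7

Answer: 2 7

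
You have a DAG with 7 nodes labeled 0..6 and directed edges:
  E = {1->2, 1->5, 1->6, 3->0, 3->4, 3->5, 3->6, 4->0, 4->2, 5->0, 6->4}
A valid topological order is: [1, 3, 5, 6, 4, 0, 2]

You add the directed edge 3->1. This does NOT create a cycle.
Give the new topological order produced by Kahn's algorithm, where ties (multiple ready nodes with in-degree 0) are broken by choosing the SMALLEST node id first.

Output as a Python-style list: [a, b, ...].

Old toposort: [1, 3, 5, 6, 4, 0, 2]
Added edge: 3->1
Position of 3 (1) > position of 1 (0). Must reorder: 3 must now come before 1.
Run Kahn's algorithm (break ties by smallest node id):
  initial in-degrees: [3, 1, 2, 0, 2, 2, 2]
  ready (indeg=0): [3]
  pop 3: indeg[0]->2; indeg[1]->0; indeg[4]->1; indeg[5]->1; indeg[6]->1 | ready=[1] | order so far=[3]
  pop 1: indeg[2]->1; indeg[5]->0; indeg[6]->0 | ready=[5, 6] | order so far=[3, 1]
  pop 5: indeg[0]->1 | ready=[6] | order so far=[3, 1, 5]
  pop 6: indeg[4]->0 | ready=[4] | order so far=[3, 1, 5, 6]
  pop 4: indeg[0]->0; indeg[2]->0 | ready=[0, 2] | order so far=[3, 1, 5, 6, 4]
  pop 0: no out-edges | ready=[2] | order so far=[3, 1, 5, 6, 4, 0]
  pop 2: no out-edges | ready=[] | order so far=[3, 1, 5, 6, 4, 0, 2]
  Result: [3, 1, 5, 6, 4, 0, 2]

Answer: [3, 1, 5, 6, 4, 0, 2]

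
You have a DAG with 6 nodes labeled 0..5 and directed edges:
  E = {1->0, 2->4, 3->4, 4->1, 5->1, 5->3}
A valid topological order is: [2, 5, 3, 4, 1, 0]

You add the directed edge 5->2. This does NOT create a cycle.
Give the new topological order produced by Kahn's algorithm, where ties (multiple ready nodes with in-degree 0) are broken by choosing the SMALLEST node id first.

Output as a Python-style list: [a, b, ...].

Old toposort: [2, 5, 3, 4, 1, 0]
Added edge: 5->2
Position of 5 (1) > position of 2 (0). Must reorder: 5 must now come before 2.
Run Kahn's algorithm (break ties by smallest node id):
  initial in-degrees: [1, 2, 1, 1, 2, 0]
  ready (indeg=0): [5]
  pop 5: indeg[1]->1; indeg[2]->0; indeg[3]->0 | ready=[2, 3] | order so far=[5]
  pop 2: indeg[4]->1 | ready=[3] | order so far=[5, 2]
  pop 3: indeg[4]->0 | ready=[4] | order so far=[5, 2, 3]
  pop 4: indeg[1]->0 | ready=[1] | order so far=[5, 2, 3, 4]
  pop 1: indeg[0]->0 | ready=[0] | order so far=[5, 2, 3, 4, 1]
  pop 0: no out-edges | ready=[] | order so far=[5, 2, 3, 4, 1, 0]
  Result: [5, 2, 3, 4, 1, 0]

Answer: [5, 2, 3, 4, 1, 0]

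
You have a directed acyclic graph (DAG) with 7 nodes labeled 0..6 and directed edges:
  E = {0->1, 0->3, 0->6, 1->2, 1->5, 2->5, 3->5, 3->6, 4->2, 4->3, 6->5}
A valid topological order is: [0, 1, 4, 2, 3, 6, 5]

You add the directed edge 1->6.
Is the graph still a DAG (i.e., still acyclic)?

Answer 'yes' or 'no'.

Given toposort: [0, 1, 4, 2, 3, 6, 5]
Position of 1: index 1; position of 6: index 5
New edge 1->6: forward
Forward edge: respects the existing order. Still a DAG, same toposort still valid.
Still a DAG? yes

Answer: yes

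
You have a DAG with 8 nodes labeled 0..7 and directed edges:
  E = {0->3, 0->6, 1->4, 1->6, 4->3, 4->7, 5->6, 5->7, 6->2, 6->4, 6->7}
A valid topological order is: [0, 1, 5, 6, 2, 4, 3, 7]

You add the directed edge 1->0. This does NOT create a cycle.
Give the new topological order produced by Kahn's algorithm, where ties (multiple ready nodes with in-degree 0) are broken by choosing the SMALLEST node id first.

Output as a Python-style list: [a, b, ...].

Answer: [1, 0, 5, 6, 2, 4, 3, 7]

Derivation:
Old toposort: [0, 1, 5, 6, 2, 4, 3, 7]
Added edge: 1->0
Position of 1 (1) > position of 0 (0). Must reorder: 1 must now come before 0.
Run Kahn's algorithm (break ties by smallest node id):
  initial in-degrees: [1, 0, 1, 2, 2, 0, 3, 3]
  ready (indeg=0): [1, 5]
  pop 1: indeg[0]->0; indeg[4]->1; indeg[6]->2 | ready=[0, 5] | order so far=[1]
  pop 0: indeg[3]->1; indeg[6]->1 | ready=[5] | order so far=[1, 0]
  pop 5: indeg[6]->0; indeg[7]->2 | ready=[6] | order so far=[1, 0, 5]
  pop 6: indeg[2]->0; indeg[4]->0; indeg[7]->1 | ready=[2, 4] | order so far=[1, 0, 5, 6]
  pop 2: no out-edges | ready=[4] | order so far=[1, 0, 5, 6, 2]
  pop 4: indeg[3]->0; indeg[7]->0 | ready=[3, 7] | order so far=[1, 0, 5, 6, 2, 4]
  pop 3: no out-edges | ready=[7] | order so far=[1, 0, 5, 6, 2, 4, 3]
  pop 7: no out-edges | ready=[] | order so far=[1, 0, 5, 6, 2, 4, 3, 7]
  Result: [1, 0, 5, 6, 2, 4, 3, 7]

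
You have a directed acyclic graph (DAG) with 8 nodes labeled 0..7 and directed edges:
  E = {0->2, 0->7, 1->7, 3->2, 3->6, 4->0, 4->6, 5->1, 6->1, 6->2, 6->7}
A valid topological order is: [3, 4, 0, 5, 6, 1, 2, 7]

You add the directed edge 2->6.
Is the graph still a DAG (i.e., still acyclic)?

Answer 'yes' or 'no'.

Given toposort: [3, 4, 0, 5, 6, 1, 2, 7]
Position of 2: index 6; position of 6: index 4
New edge 2->6: backward (u after v in old order)
Backward edge: old toposort is now invalid. Check if this creates a cycle.
Does 6 already reach 2? Reachable from 6: [1, 2, 6, 7]. YES -> cycle!
Still a DAG? no

Answer: no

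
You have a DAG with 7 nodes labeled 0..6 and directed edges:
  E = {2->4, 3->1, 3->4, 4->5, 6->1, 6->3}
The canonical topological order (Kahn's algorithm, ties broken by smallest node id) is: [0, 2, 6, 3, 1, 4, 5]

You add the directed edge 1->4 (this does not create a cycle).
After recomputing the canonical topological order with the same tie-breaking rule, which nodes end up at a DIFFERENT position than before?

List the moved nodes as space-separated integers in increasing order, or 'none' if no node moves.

Answer: none

Derivation:
Old toposort: [0, 2, 6, 3, 1, 4, 5]
Added edge 1->4
Recompute Kahn (smallest-id tiebreak):
  initial in-degrees: [0, 2, 0, 1, 3, 1, 0]
  ready (indeg=0): [0, 2, 6]
  pop 0: no out-edges | ready=[2, 6] | order so far=[0]
  pop 2: indeg[4]->2 | ready=[6] | order so far=[0, 2]
  pop 6: indeg[1]->1; indeg[3]->0 | ready=[3] | order so far=[0, 2, 6]
  pop 3: indeg[1]->0; indeg[4]->1 | ready=[1] | order so far=[0, 2, 6, 3]
  pop 1: indeg[4]->0 | ready=[4] | order so far=[0, 2, 6, 3, 1]
  pop 4: indeg[5]->0 | ready=[5] | order so far=[0, 2, 6, 3, 1, 4]
  pop 5: no out-edges | ready=[] | order so far=[0, 2, 6, 3, 1, 4, 5]
New canonical toposort: [0, 2, 6, 3, 1, 4, 5]
Compare positions:
  Node 0: index 0 -> 0 (same)
  Node 1: index 4 -> 4 (same)
  Node 2: index 1 -> 1 (same)
  Node 3: index 3 -> 3 (same)
  Node 4: index 5 -> 5 (same)
  Node 5: index 6 -> 6 (same)
  Node 6: index 2 -> 2 (same)
Nodes that changed position: none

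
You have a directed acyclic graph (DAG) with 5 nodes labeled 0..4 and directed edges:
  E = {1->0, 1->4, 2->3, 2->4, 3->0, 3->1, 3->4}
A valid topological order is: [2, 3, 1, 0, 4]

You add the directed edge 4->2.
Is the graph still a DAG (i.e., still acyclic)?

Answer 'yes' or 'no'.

Given toposort: [2, 3, 1, 0, 4]
Position of 4: index 4; position of 2: index 0
New edge 4->2: backward (u after v in old order)
Backward edge: old toposort is now invalid. Check if this creates a cycle.
Does 2 already reach 4? Reachable from 2: [0, 1, 2, 3, 4]. YES -> cycle!
Still a DAG? no

Answer: no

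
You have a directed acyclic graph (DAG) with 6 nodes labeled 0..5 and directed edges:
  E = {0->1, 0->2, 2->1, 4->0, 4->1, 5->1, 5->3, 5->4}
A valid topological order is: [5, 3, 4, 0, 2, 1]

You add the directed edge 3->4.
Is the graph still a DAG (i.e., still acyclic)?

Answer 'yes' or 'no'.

Given toposort: [5, 3, 4, 0, 2, 1]
Position of 3: index 1; position of 4: index 2
New edge 3->4: forward
Forward edge: respects the existing order. Still a DAG, same toposort still valid.
Still a DAG? yes

Answer: yes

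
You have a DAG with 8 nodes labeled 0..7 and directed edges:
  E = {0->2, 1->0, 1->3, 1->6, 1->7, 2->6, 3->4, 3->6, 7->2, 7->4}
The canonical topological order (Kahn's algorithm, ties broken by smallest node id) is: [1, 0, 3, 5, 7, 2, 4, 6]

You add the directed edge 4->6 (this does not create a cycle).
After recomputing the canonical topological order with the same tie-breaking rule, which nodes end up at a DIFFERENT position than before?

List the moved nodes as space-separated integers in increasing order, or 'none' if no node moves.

Old toposort: [1, 0, 3, 5, 7, 2, 4, 6]
Added edge 4->6
Recompute Kahn (smallest-id tiebreak):
  initial in-degrees: [1, 0, 2, 1, 2, 0, 4, 1]
  ready (indeg=0): [1, 5]
  pop 1: indeg[0]->0; indeg[3]->0; indeg[6]->3; indeg[7]->0 | ready=[0, 3, 5, 7] | order so far=[1]
  pop 0: indeg[2]->1 | ready=[3, 5, 7] | order so far=[1, 0]
  pop 3: indeg[4]->1; indeg[6]->2 | ready=[5, 7] | order so far=[1, 0, 3]
  pop 5: no out-edges | ready=[7] | order so far=[1, 0, 3, 5]
  pop 7: indeg[2]->0; indeg[4]->0 | ready=[2, 4] | order so far=[1, 0, 3, 5, 7]
  pop 2: indeg[6]->1 | ready=[4] | order so far=[1, 0, 3, 5, 7, 2]
  pop 4: indeg[6]->0 | ready=[6] | order so far=[1, 0, 3, 5, 7, 2, 4]
  pop 6: no out-edges | ready=[] | order so far=[1, 0, 3, 5, 7, 2, 4, 6]
New canonical toposort: [1, 0, 3, 5, 7, 2, 4, 6]
Compare positions:
  Node 0: index 1 -> 1 (same)
  Node 1: index 0 -> 0 (same)
  Node 2: index 5 -> 5 (same)
  Node 3: index 2 -> 2 (same)
  Node 4: index 6 -> 6 (same)
  Node 5: index 3 -> 3 (same)
  Node 6: index 7 -> 7 (same)
  Node 7: index 4 -> 4 (same)
Nodes that changed position: none

Answer: none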